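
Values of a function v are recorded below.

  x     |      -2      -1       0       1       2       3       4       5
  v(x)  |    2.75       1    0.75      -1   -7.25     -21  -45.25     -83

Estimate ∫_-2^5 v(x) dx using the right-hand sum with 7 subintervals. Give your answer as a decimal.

-155.75

Δx = 1.
Sum = 1·[1 + 0.75 + (-1) + (-7.25) + (-21) + (-45.25) + (-83)] = -155.75.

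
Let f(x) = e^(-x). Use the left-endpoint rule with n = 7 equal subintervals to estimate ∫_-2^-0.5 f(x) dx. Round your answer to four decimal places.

Δx = (-0.5 − (-2))/7 = 3/14.
Left endpoints: -2, -25/14, -11/7, -19/14, -8/7, -13/14, -5/7.
f(-2) ≈ 7.3891, f(-25/14) ≈ 5.9638, f(-11/7) ≈ 4.8135, f(-19/14) ≈ 3.8851, f(-8/7) ≈ 3.1357, f(-13/14) ≈ 2.5309, f(-5/7) ≈ 2.0427.
Sum = Δx · [f(-2) + f(-25/14) + f(-11/7) + ...].
Sum ≈ 6.3773.

6.3773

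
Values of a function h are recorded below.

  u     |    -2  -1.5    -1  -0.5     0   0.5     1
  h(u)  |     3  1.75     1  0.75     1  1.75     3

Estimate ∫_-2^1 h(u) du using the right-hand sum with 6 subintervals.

4.625

Δu = 0.5.
Sum = 0.5·[1.75 + 1 + 0.75 + 1 + 1.75 + 3] = 4.625.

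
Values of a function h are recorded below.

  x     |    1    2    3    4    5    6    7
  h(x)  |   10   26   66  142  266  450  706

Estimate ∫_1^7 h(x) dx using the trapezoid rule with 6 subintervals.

1308

Δx = 1.
T_6 = (1/2)·[10 + 2·26 + 2·66 + 2·142 + 2·266 + 2·450 + 706] = 1308.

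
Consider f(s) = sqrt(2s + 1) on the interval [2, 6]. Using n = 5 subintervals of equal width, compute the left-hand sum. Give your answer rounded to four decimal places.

Δs = (6 − 2)/5 = 0.8.
Left endpoints: 2, 2.8, 3.6, 4.4, 5.2.
f(2) ≈ 2.2361, f(2.8) ≈ 2.5690, f(3.6) ≈ 2.8636, f(4.4) ≈ 3.1305, f(5.2) ≈ 3.3764.
Sum = Δs · [f(2) + f(2.8) + f(3.6) + f(4.4) + f(5.2)].
Sum ≈ 11.3404.

11.3404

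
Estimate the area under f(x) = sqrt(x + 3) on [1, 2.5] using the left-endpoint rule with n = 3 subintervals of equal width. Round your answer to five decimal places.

3.17869

Δx = (2.5 − 1)/3 = 0.5.
Left endpoints: 1, 1.5, 2.
f(1) ≈ 2.00000, f(1.5) ≈ 2.12132, f(2) ≈ 2.23607.
Sum = Δx · [f(1) + f(1.5) + f(2)].
Sum ≈ 3.17869.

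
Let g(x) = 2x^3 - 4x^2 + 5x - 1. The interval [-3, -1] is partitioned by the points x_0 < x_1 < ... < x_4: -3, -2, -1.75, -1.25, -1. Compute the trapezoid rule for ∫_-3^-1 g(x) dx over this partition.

Subinterval widths: 1, 0.25, 0.5, 0.25.
g(-3) = -106, g(-2) = -43, g(-1.75) = -32.71875, g(-1.25) = -17.40625, g(-1) = -12.
On each subinterval the trapezoid contributes (Δx_i/2)·[g(x_{i-1}) + g(x_i)].
Sum = -100.171875.

-100.171875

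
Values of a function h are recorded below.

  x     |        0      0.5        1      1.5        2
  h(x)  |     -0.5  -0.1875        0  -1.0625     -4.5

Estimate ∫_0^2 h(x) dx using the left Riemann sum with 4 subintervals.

Δx = 0.5.
Sum = 0.5·[(-0.5) + (-0.1875) + 0 + (-1.0625)] = -0.875.

-0.875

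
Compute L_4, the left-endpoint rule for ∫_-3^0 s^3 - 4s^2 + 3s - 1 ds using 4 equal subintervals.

-102.140625

Δs = (0 − (-3))/4 = 0.75.
Left endpoints: -3, -2.25, -1.5, -0.75.
f(-3) = -73, f(-2.25) = -39.390625, f(-1.5) = -17.875, f(-0.75) = -5.921875.
Sum = Δs · [f(-3) + f(-2.25) + f(-1.5) + f(-0.75)].
Sum = -102.140625.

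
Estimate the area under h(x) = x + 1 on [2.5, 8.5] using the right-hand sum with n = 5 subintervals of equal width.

42.6

Δx = (8.5 − 2.5)/5 = 1.2.
Right endpoints: 3.7, 4.9, 6.1, 7.3, 8.5.
h(3.7) = 4.7, h(4.9) = 5.9, h(6.1) = 7.1, h(7.3) = 8.3, h(8.5) = 9.5.
Sum = Δx · [h(3.7) + h(4.9) + h(6.1) + h(7.3) + h(8.5)].
Sum = 42.6.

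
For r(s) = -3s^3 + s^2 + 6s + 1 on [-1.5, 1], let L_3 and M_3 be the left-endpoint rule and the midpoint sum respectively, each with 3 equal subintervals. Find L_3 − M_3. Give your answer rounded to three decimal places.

L_3 ≈ 3.93519.
M_3 ≈ 2.78501.
L_3 − M_3 ≈ 1.150.

1.150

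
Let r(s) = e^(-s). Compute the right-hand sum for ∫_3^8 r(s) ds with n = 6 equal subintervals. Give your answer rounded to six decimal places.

0.031676

Δs = (8 − 3)/6 = 5/6.
Right endpoints: 23/6, 14/3, 5.5, 19/3, 43/6, 8.
r(23/6) ≈ 0.021637, r(14/3) ≈ 0.009404, r(5.5) ≈ 0.004087, r(19/3) ≈ 0.001776, r(43/6) ≈ 0.000772, r(8) ≈ 0.000335.
Sum = Δs · [r(23/6) + r(14/3) + r(5.5) + ...].
Sum ≈ 0.031676.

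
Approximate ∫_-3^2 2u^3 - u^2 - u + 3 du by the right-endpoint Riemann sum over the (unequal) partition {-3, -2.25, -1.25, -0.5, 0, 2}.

Subinterval widths: 0.75, 1, 0.75, 0.5, 2.
Right endpoints: -2.25, -1.25, -0.5, 0, 2.
f(-2.25) = -22.59375, f(-1.25) = -1.21875, f(-0.5) = 3, f(0) = 3, f(2) = 13.
Sum = Σ Δu_i · f(u_i).
Sum = 11.5859375.

11.5859375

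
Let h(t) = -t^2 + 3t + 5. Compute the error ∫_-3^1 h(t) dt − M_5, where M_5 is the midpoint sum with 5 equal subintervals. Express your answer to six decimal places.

Exact integral: ∫_-3^1 h(t) dt ≈ -1.33333333.
M_5 = -1.12.
Error ≈ -1.33333333 − (-1.12) ≈ -0.213333.

-0.213333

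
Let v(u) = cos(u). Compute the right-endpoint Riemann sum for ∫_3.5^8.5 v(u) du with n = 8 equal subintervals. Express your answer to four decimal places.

1.2161

Δu = (8.5 − 3.5)/8 = 0.625.
Right endpoints: 4.125, 4.75, 5.375, 6, 6.625, 7.25, 7.875, 8.5.
v(4.125) ≈ -0.5542, v(4.75) ≈ 0.0376, v(5.375) ≈ 0.6152, v(6) ≈ 0.9602, v(6.625) ≈ 0.9421, v(7.25) ≈ 0.5679, v(7.875) ≈ -0.0210, v(8.5) ≈ -0.6020.
Sum = Δu · [v(4.125) + v(4.75) + v(5.375) + ...].
Sum ≈ 1.2161.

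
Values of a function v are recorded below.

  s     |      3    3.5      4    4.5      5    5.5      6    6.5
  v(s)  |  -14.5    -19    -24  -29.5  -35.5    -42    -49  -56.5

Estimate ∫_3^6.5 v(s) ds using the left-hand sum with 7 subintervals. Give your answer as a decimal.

Δs = 0.5.
Sum = 0.5·[(-14.5) + (-19) + (-24) + (-29.5) + (-35.5) + (-42) + (-49)] = -106.75.

-106.75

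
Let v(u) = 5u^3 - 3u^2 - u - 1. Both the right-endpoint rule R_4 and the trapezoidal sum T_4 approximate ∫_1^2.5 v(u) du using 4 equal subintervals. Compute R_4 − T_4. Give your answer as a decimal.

10.4765625

R_4 ≈ 40.1220703.
T_4 ≈ 29.6455078.
R_4 − T_4 = 10.4765625.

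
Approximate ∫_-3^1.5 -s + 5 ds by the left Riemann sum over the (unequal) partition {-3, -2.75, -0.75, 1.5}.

30.4375

Subinterval widths: 0.25, 2, 2.25.
Left endpoints: -3, -2.75, -0.75.
f(-3) = 8, f(-2.75) = 7.75, f(-0.75) = 5.75.
Sum = Σ Δs_i · f(s_i).
Sum = 30.4375.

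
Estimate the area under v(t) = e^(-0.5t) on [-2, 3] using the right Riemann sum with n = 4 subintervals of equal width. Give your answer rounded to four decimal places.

Δt = (3 − (-2))/4 = 1.25.
Right endpoints: -0.75, 0.5, 1.75, 3.
v(-0.75) ≈ 1.4550, v(0.5) ≈ 0.7788, v(1.75) ≈ 0.4169, v(3) ≈ 0.2231.
Sum = Δt · [v(-0.75) + v(0.5) + v(1.75) + v(3)].
Sum ≈ 3.5922.

3.5922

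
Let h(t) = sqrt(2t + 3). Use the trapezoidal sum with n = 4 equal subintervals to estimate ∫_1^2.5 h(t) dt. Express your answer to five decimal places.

3.81460

Δt = (2.5 − 1)/4 = 0.375.
h(1) ≈ 2.23607, h(1.375) ≈ 2.39792, h(1.75) ≈ 2.54951, h(2.125) ≈ 2.69258, h(2.5) ≈ 2.82843.
T_4 = (Δt/2)·[h(t_0) + 2h(t_1) + 2h(t_2) + 2h(t_3) + h(t_4)].
Sum ≈ 3.81460.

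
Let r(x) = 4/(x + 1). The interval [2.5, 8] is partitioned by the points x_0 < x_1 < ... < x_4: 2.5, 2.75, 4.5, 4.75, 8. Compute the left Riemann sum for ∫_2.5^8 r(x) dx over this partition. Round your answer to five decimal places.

Subinterval widths: 0.25, 1.75, 0.25, 3.25.
Left endpoints: 2.5, 2.75, 4.5, 4.75.
r(2.5) = 8/7, r(2.75) = 16/15, r(4.5) = 8/11, r(4.75) = 16/23.
Sum = Σ Δx_i · r(x_i).
Sum ≈ 4.59507.

4.59507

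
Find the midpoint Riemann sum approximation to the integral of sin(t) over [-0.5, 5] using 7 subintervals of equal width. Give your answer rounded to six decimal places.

0.609477

Δt = (5 − (-0.5))/7 = 11/14.
Midpoints: -3/28, 19/28, 41/28, 2.25, 85/28, 107/28, 129/28.
f(-3/28) ≈ -0.106938, f(19/28) ≈ 0.627682, f(41/28) ≈ 0.994333, f(2.25) ≈ 0.778073, f(85/28) ≈ 0.105681, f(107/28) ≈ -0.628665, f(129/28) ≈ -0.994467.
Sum = Δt · [f(-3/28) + f(19/28) + f(41/28) + ...].
Sum ≈ 0.609477.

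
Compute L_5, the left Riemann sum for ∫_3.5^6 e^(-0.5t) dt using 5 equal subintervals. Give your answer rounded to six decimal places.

0.280261

Δt = (6 − 3.5)/5 = 0.5.
Left endpoints: 3.5, 4, 4.5, 5, 5.5.
f(3.5) ≈ 0.173774, f(4) ≈ 0.135335, f(4.5) ≈ 0.105399, f(5) ≈ 0.082085, f(5.5) ≈ 0.063928.
Sum = Δt · [f(3.5) + f(4) + f(4.5) + f(5) + f(5.5)].
Sum ≈ 0.280261.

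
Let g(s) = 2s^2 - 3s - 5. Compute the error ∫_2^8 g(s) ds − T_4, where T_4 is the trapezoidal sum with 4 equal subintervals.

Exact integral: ∫_2^8 g(s) ds = 216.
T_4 = 220.5.
Error = 216 − 220.5 = -4.5.

-4.5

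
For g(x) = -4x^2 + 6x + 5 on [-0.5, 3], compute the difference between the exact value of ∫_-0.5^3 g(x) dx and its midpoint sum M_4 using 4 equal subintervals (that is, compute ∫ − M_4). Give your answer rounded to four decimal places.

Exact integral: ∫_-0.5^3 g(x) dx ≈ 7.583333.
M_4 = 8.4765625.
Error ≈ 7.583333 − 8.4765625 ≈ -0.8932.

-0.8932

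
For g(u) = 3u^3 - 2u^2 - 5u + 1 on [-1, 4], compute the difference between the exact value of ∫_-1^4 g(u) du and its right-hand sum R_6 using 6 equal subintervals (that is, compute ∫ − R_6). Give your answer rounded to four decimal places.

Exact integral: ∫_-1^4 g(u) du ≈ 115.416667.
R_6 ≈ 180.405093.
Error ≈ 115.416667 − 180.405093 ≈ -64.9884.

-64.9884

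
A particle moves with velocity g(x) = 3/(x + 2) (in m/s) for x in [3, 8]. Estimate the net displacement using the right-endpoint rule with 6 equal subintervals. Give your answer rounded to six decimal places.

1.959632

Δx = (8 − 3)/6 = 5/6.
Right endpoints: 23/6, 14/3, 5.5, 19/3, 43/6, 8.
g(23/6) = 18/35, g(14/3) = 0.45, g(5.5) = 0.4, g(19/3) = 0.36, g(43/6) = 18/55, g(8) = 0.3.
Sum = Δx · [g(23/6) + g(14/3) + g(5.5) + ...].
Sum ≈ 1.959632.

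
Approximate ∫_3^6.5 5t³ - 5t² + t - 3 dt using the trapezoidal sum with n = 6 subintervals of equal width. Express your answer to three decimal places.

Δt = (6.5 − 3)/6 = 7/12.
f(3) = 90, f(43/12) = 287603/1728, f(25/6) = 59627/216, f(4.75) = 424.796875, f(16/3) = 16703/27, f(71/12) = 1492135/1728, f(6.5) = 1165.375.
T_6 = (Δt/2)·[f(t_0) + 2f(t_1) + ... + 2f(t_{5}) + f(t_6)].
Sum ≈ 1736.645.

1736.645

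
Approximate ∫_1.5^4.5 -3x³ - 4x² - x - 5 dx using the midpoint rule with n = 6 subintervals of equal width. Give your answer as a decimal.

Δx = (4.5 − 1.5)/6 = 0.5.
Midpoints: 1.75, 2.25, 2.75, 3.25, 3.75, 4.25.
f(1.75) = -35.078125, f(2.25) = -61.671875, f(2.75) = -100.390625, f(3.25) = -153.484375, f(3.75) = -223.203125, f(4.25) = -311.796875.
Sum = Δx · [f(1.75) + f(2.25) + f(2.75) + ...].
Sum = -442.8125.

-442.8125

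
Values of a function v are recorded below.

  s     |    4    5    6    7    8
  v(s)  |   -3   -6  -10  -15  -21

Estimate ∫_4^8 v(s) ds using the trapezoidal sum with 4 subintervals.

-43

Δs = 1.
T_4 = (1/2)·[(-3) + 2·(-6) + 2·(-10) + 2·(-15) + (-21)] = -43.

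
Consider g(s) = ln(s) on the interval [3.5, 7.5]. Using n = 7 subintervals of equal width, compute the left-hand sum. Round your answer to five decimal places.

Δs = (7.5 − 3.5)/7 = 4/7.
Left endpoints: 3.5, 57/14, 65/14, 73/14, 81/14, 89/14, 97/14.
g(3.5) ≈ 1.25276, g(57/14) ≈ 1.40399, g(65/14) ≈ 1.53533, g(73/14) ≈ 1.65140, g(81/14) ≈ 1.75539, g(89/14) ≈ 1.84958, g(97/14) ≈ 1.93565.
Sum = Δs · [g(3.5) + g(57/14) + g(65/14) + ...].
Sum ≈ 6.50521.

6.50521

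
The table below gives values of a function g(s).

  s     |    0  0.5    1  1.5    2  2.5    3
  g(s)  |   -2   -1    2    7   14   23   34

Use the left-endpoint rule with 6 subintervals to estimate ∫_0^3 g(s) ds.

Δs = 0.5.
Sum = 0.5·[(-2) + (-1) + 2 + 7 + 14 + 23] = 21.5.

21.5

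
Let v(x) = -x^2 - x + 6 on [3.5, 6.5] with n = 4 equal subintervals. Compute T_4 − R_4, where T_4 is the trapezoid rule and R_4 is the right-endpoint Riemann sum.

T_4 = -74.53125.
R_4 = -86.90625.
T_4 − R_4 = 12.375.

12.375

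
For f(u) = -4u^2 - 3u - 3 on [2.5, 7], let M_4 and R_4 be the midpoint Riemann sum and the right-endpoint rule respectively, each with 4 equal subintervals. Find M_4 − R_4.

109.4765625

M_4 = -512.2265625.
R_4 = -621.703125.
M_4 − R_4 = 109.4765625.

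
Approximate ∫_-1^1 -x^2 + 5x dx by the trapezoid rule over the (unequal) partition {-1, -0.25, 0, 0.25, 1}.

-0.8125

Subinterval widths: 0.75, 0.25, 0.25, 0.75.
f(-1) = -6, f(-0.25) = -1.3125, f(0) = 0, f(0.25) = 1.1875, f(1) = 4.
On each subinterval the trapezoid contributes (Δx_i/2)·[f(x_{i-1}) + f(x_i)].
Sum = -0.8125.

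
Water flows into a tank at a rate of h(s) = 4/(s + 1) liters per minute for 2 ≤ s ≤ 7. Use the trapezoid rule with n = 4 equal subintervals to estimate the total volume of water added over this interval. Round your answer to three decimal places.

3.972

Δs = (7 − 2)/4 = 1.25.
h(2) = 4/3, h(3.25) = 16/17, h(4.5) = 8/11, h(5.75) = 16/27, h(7) = 0.5.
T_4 = (Δs/2)·[h(s_0) + 2h(s_1) + 2h(s_2) + 2h(s_3) + h(s_4)].
Sum ≈ 3.972.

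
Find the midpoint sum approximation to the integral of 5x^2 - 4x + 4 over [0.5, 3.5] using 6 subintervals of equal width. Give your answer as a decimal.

Δx = (3.5 − 0.5)/6 = 0.5.
Midpoints: 0.75, 1.25, 1.75, 2.25, 2.75, 3.25.
f(0.75) = 3.8125, f(1.25) = 6.8125, f(1.75) = 12.3125, f(2.25) = 20.3125, f(2.75) = 30.8125, f(3.25) = 43.8125.
Sum = Δx · [f(0.75) + f(1.25) + f(1.75) + ...].
Sum = 58.9375.

58.9375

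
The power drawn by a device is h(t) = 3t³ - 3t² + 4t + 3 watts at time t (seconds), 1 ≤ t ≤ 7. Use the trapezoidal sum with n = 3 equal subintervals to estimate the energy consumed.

1704

Δt = (7 − 1)/3 = 2.
h(1) = 7, h(3) = 69, h(5) = 323, h(7) = 913.
T_3 = (Δt/2)·[h(t_0) + 2h(t_1) + 2h(t_2) + h(t_3)].
Sum = 1704.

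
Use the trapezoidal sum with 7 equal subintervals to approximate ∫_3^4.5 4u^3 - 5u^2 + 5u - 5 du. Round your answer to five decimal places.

243.27168

Δu = (4.5 − 3)/7 = 3/14.
f(3) = 73, f(45/14) = 126565/1372, f(24/7) = 39301/343, f(51/14) = 192397/1372, f(27/7) = 58117/343, f(57/14) = 277741/1372, f(30/7) = 82135/343, f(4.5) = 280.75.
T_7 = (Δu/2)·[f(u_0) + 2f(u_1) + ... + 2f(u_{6}) + f(u_7)].
Sum ≈ 243.27168.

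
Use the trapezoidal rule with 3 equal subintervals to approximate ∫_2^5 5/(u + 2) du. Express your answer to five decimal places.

2.81548

Δu = (5 − 2)/3 = 1.
f(2) = 1.25, f(3) = 1, f(4) = 5/6, f(5) = 5/7.
T_3 = (Δu/2)·[f(u_0) + 2f(u_1) + 2f(u_2) + f(u_3)].
Sum ≈ 2.81548.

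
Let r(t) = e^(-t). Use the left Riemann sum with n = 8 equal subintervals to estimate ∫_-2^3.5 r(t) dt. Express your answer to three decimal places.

10.176

Δt = (3.5 − (-2))/8 = 0.6875.
Left endpoints: -2, -1.3125, -0.625, 0.0625, 0.75, 1.4375, 2.125, 2.8125.
r(-2) ≈ 7.389, r(-1.3125) ≈ 3.715, r(-0.625) ≈ 1.868, r(0.0625) ≈ 0.939, r(0.75) ≈ 0.472, r(1.4375) ≈ 0.238, r(2.125) ≈ 0.119, r(2.8125) ≈ 0.060.
Sum = Δt · [r(-2) + r(-1.3125) + r(-0.625) + ...].
Sum ≈ 10.176.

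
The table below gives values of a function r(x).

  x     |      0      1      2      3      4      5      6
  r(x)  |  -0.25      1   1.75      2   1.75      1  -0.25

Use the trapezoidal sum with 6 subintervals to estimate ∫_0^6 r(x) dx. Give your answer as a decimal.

Δx = 1.
T_6 = (1/2)·[(-0.25) + 2·1 + 2·1.75 + 2·2 + 2·1.75 + 2·1 + (-0.25)] = 7.25.

7.25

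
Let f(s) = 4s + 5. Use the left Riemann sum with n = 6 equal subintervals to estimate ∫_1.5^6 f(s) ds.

Δs = (6 − 1.5)/6 = 0.75.
Left endpoints: 1.5, 2.25, 3, 3.75, 4.5, 5.25.
f(1.5) = 11, f(2.25) = 14, f(3) = 17, f(3.75) = 20, f(4.5) = 23, f(5.25) = 26.
Sum = Δs · [f(1.5) + f(2.25) + f(3) + ...].
Sum = 83.25.

83.25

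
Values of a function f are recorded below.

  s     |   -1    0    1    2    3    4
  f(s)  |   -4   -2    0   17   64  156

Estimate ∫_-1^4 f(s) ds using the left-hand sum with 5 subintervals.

Δs = 1.
Sum = 1·[(-4) + (-2) + 0 + 17 + 64] = 75.

75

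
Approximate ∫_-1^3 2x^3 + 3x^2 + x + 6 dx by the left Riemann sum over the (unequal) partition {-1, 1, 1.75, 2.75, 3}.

66.9140625

Subinterval widths: 2, 0.75, 1, 0.25.
Left endpoints: -1, 1, 1.75, 2.75.
f(-1) = 6, f(1) = 12, f(1.75) = 27.65625, f(2.75) = 73.03125.
Sum = Σ Δx_i · f(x_i).
Sum = 66.9140625.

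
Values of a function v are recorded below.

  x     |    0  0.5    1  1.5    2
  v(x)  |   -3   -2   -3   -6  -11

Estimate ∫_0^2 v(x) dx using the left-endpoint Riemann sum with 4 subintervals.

-7

Δx = 0.5.
Sum = 0.5·[(-3) + (-2) + (-3) + (-6)] = -7.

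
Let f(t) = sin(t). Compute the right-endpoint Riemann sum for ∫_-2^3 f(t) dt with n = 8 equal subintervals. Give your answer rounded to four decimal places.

Δt = (3 − (-2))/8 = 0.625.
Right endpoints: -1.375, -0.75, -0.125, 0.5, 1.125, 1.75, 2.375, 3.
f(-1.375) ≈ -0.9809, f(-0.75) ≈ -0.6816, f(-0.125) ≈ -0.1247, f(0.5) ≈ 0.4794, f(1.125) ≈ 0.9023, f(1.75) ≈ 0.9840, f(2.375) ≈ 0.6937, f(3) ≈ 0.1411.
Sum = Δt · [f(-1.375) + f(-0.75) + f(-0.125) + ...].
Sum ≈ 0.8833.

0.8833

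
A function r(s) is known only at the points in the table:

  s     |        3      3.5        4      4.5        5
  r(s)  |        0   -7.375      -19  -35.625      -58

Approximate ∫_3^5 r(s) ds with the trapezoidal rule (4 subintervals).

Δs = 0.5.
T_4 = (0.5/2)·[0 + 2·(-7.375) + 2·(-19) + 2·(-35.625) + (-58)] = -45.5.

-45.5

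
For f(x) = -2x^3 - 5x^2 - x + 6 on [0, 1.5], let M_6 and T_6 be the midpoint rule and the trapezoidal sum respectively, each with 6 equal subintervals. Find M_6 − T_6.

0.22265625

M_6 = -0.20703125.
T_6 = -0.4296875.
M_6 − T_6 = 0.22265625.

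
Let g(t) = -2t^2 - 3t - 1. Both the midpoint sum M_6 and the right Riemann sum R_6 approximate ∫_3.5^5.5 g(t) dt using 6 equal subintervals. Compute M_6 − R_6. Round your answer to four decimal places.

7.1111

M_6 ≈ -111.296296.
R_6 ≈ -118.407407.
M_6 − R_6 ≈ 7.1111.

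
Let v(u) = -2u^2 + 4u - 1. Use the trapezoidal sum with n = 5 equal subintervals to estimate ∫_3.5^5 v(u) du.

Δu = (5 − 3.5)/5 = 0.3.
v(3.5) = -11.5, v(3.8) = -14.68, v(4.1) = -18.22, v(4.4) = -22.12, v(4.7) = -26.38, v(5) = -31.
T_5 = (Δu/2)·[v(u_0) + 2v(u_1) + ... + 2v(u_{4}) + v(u_5)].
Sum = -30.795.

-30.795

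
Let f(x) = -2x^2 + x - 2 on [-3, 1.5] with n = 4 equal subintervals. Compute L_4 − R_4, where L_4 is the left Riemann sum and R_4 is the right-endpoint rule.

L_4 = -44.6484375.
R_4 = -24.3984375.
L_4 − R_4 = -20.25.

-20.25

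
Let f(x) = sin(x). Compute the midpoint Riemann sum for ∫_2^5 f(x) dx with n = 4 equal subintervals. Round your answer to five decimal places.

Δx = (5 − 2)/4 = 0.75.
Midpoints: 2.375, 3.125, 3.875, 4.625.
f(2.375) ≈ 0.69369, f(3.125) ≈ 0.01659, f(3.875) ≈ -0.66940, f(4.625) ≈ -0.99618.
Sum = Δx · [f(2.375) + f(3.125) + f(3.875) + f(4.625)].
Sum ≈ -0.71648.

-0.71648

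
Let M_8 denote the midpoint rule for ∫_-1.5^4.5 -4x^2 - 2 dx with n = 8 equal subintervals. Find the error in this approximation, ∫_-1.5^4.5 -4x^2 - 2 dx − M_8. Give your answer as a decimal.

Exact integral: ∫_-1.5^4.5 f(x) dx = -138.
M_8 = -136.875.
Error = -138 − (-136.875) = -1.125.

-1.125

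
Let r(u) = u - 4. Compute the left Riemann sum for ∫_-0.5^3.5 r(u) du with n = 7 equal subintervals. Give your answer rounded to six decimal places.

Δu = (3.5 − (-0.5))/7 = 4/7.
Left endpoints: -0.5, 1/14, 9/14, 17/14, 25/14, 33/14, 41/14.
r(-0.5) = -4.5, r(1/14) = -55/14, r(9/14) = -47/14, r(17/14) = -39/14, r(25/14) = -31/14, r(33/14) = -23/14, r(41/14) = -15/14.
Sum = Δu · [r(-0.5) + r(1/14) + r(9/14) + ...].
Sum ≈ -11.142857.

-11.142857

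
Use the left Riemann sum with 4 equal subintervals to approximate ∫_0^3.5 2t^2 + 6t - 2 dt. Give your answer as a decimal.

39.3203125

Δt = (3.5 − 0)/4 = 0.875.
Left endpoints: 0, 0.875, 1.75, 2.625.
f(0) = -2, f(0.875) = 4.78125, f(1.75) = 14.625, f(2.625) = 27.53125.
Sum = Δt · [f(0) + f(0.875) + f(1.75) + f(2.625)].
Sum = 39.3203125.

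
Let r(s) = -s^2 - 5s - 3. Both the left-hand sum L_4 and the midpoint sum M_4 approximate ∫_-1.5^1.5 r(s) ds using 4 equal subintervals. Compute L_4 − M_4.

L_4 = -5.90625.
M_4 = -11.109375.
L_4 − M_4 = 5.203125.

5.203125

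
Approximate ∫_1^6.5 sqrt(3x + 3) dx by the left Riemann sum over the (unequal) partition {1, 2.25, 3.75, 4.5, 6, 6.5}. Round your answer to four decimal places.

18.9611

Subinterval widths: 1.25, 1.5, 0.75, 1.5, 0.5.
Left endpoints: 1, 2.25, 3.75, 4.5, 6.
f(1) ≈ 2.4495, f(2.25) ≈ 3.1225, f(3.75) ≈ 3.7749, f(4.5) ≈ 4.0620, f(6) ≈ 4.5826.
Sum = Σ Δx_i · f(x_i).
Sum ≈ 18.9611.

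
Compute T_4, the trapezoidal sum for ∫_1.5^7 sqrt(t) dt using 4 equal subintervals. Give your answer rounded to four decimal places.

11.0881

Δt = (7 − 1.5)/4 = 1.375.
f(1.5) ≈ 1.2247, f(2.875) ≈ 1.6956, f(4.25) ≈ 2.0616, f(5.625) ≈ 2.3717, f(7) ≈ 2.6458.
T_4 = (Δt/2)·[f(t_0) + 2f(t_1) + 2f(t_2) + 2f(t_3) + f(t_4)].
Sum ≈ 11.0881.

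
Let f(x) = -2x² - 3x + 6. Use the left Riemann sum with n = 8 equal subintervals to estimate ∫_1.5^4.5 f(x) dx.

Δx = (4.5 − 1.5)/8 = 0.375.
Left endpoints: 1.5, 1.875, 2.25, 2.625, 3, 3.375, 3.75, 4.125.
f(1.5) = -3, f(1.875) = -6.65625, f(2.25) = -10.875, f(2.625) = -15.65625, f(3) = -21, f(3.375) = -26.90625, f(3.75) = -33.375, f(4.125) = -40.40625.
Sum = Δx · [f(1.5) + f(1.875) + f(2.25) + ...].
Sum = -59.203125.

-59.203125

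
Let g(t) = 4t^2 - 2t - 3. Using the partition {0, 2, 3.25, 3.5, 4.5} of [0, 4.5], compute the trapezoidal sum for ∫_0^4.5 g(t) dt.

Subinterval widths: 2, 1.25, 0.25, 1.
g(0) = -3, g(2) = 9, g(3.25) = 32.75, g(3.5) = 39, g(4.5) = 69.
On each subinterval the trapezoid contributes (Δt_i/2)·[g(t_{i-1}) + g(t_i)].
Sum = 95.0625.

95.0625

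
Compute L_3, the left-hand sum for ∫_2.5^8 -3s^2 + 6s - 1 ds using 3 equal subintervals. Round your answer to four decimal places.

-209.3056

Δs = (8 − 2.5)/3 = 11/6.
Left endpoints: 2.5, 13/3, 37/6.
f(2.5) = -4.75, f(13/3) = -94/3, f(37/6) = -937/12.
Sum = Δs · [f(2.5) + f(13/3) + f(37/6)].
Sum ≈ -209.3056.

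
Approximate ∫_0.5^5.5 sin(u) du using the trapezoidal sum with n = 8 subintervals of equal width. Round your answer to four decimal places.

Δu = (5.5 − 0.5)/8 = 0.625.
f(0.5) ≈ 0.4794, f(1.125) ≈ 0.9023, f(1.75) ≈ 0.9840, f(2.375) ≈ 0.6937, f(3) ≈ 0.1411, f(3.625) ≈ -0.4648, f(4.25) ≈ -0.8950, f(4.875) ≈ -0.9868, f(5.5) ≈ -0.7055.
T_8 = (Δu/2)·[f(u_0) + 2f(u_1) + ... + 2f(u_{7}) + f(u_8)].
Sum ≈ 0.1634.

0.1634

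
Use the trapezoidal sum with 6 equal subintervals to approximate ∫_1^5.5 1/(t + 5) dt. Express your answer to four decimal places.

Δt = (5.5 − 1)/6 = 0.75.
f(1) = 1/6, f(1.75) = 4/27, f(2.5) = 2/15, f(3.25) = 4/33, f(4) = 1/9, f(4.75) = 4/39, f(5.5) = 2/21.
T_6 = (Δt/2)·[f(t_0) + 2f(t_1) + ... + 2f(t_{5}) + f(t_6)].
Sum ≈ 0.5605.

0.5605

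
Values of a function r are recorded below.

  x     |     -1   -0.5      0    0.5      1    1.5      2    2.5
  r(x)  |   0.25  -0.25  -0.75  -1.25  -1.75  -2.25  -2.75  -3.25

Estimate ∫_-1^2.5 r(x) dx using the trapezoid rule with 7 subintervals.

Δx = 0.5.
T_7 = (0.5/2)·[0.25 + 2·(-0.25) + 2·(-0.75) + 2·(-1.25) + 2·(-1.75) + 2·(-2.25) + 2·(-2.75) + (-3.25)] = -5.25.

-5.25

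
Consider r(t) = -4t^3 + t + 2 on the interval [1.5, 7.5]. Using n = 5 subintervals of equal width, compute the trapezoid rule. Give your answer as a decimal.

-3197.76

Δt = (7.5 − 1.5)/5 = 1.2.
r(1.5) = -10, r(2.7) = -74.032, r(3.9) = -231.376, r(5.1) = -523.504, r(6.3) = -991.888, r(7.5) = -1678.
T_5 = (Δt/2)·[r(t_0) + 2r(t_1) + ... + 2r(t_{4}) + r(t_5)].
Sum = -3197.76.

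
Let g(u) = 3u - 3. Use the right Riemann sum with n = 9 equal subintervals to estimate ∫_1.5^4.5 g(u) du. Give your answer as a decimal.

Δu = (4.5 − 1.5)/9 = 1/3.
Right endpoints: 11/6, 13/6, 2.5, 17/6, 19/6, 3.5, 23/6, 25/6, 4.5.
g(11/6) = 2.5, g(13/6) = 3.5, g(2.5) = 4.5, g(17/6) = 5.5, g(19/6) = 6.5, g(3.5) = 7.5, g(23/6) = 8.5, g(25/6) = 9.5, g(4.5) = 10.5.
Sum = Δu · [g(11/6) + g(13/6) + g(2.5) + ...].
Sum = 19.5.

19.5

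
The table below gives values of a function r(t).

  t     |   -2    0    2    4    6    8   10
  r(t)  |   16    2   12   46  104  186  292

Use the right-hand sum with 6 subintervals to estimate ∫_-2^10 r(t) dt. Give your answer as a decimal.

1284

Δt = 2.
Sum = 2·[2 + 12 + 46 + 104 + 186 + 292] = 1284.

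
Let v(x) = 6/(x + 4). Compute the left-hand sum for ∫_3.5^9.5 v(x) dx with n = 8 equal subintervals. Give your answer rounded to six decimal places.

3.663506

Δx = (9.5 − 3.5)/8 = 0.75.
Left endpoints: 3.5, 4.25, 5, 5.75, 6.5, 7.25, 8, 8.75.
v(3.5) = 0.8, v(4.25) = 8/11, v(5) = 2/3, v(5.75) = 8/13, v(6.5) = 4/7, v(7.25) = 8/15, v(8) = 0.5, v(8.75) = 8/17.
Sum = Δx · [v(3.5) + v(4.25) + v(5) + ...].
Sum ≈ 3.663506.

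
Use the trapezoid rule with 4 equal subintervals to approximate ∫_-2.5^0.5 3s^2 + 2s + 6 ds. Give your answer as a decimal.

Δs = (0.5 − (-2.5))/4 = 0.75.
f(-2.5) = 19.75, f(-1.75) = 11.6875, f(-1) = 7, f(-0.25) = 5.6875, f(0.5) = 7.75.
T_4 = (Δs/2)·[f(s_0) + 2f(s_1) + 2f(s_2) + 2f(s_3) + f(s_4)].
Sum = 28.59375.

28.59375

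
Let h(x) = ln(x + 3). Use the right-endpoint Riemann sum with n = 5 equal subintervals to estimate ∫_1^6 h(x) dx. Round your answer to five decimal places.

9.62377

Δx = (6 − 1)/5 = 1.
Right endpoints: 2, 3, 4, 5, 6.
h(2) ≈ 1.60944, h(3) ≈ 1.79176, h(4) ≈ 1.94591, h(5) ≈ 2.07944, h(6) ≈ 2.19722.
Sum = Δx · [h(2) + h(3) + h(4) + h(5) + h(6)].
Sum ≈ 9.62377.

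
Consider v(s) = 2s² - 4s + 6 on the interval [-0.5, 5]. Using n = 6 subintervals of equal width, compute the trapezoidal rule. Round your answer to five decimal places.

Δs = (5 − (-0.5))/6 = 11/12.
v(-0.5) = 8.5, v(5/12) = 337/72, v(4/3) = 38/9, v(2.25) = 7.125, v(19/6) = 241/18, v(49/12) = 1657/72, v(5) = 36.
T_6 = (Δs/2)·[v(s_0) + 2v(s_1) + ... + 2v(s_{5}) + v(s_6)].
Sum ≈ 68.45718.

68.45718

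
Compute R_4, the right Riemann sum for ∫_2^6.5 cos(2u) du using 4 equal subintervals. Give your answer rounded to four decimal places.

1.1945

Δu = (6.5 − 2)/4 = 1.125.
Right endpoints: 3.125, 4.25, 5.375, 6.5.
f(3.125) ≈ 0.9994, f(4.25) ≈ -0.6020, f(5.375) ≈ -0.2431, f(6.5) ≈ 0.9074.
Sum = Δu · [f(3.125) + f(4.25) + f(5.375) + f(6.5)].
Sum ≈ 1.1945.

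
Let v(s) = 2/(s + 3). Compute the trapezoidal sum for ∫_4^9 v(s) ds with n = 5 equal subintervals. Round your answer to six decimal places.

1.080231

Δs = (9 − 4)/5 = 1.
v(4) = 2/7, v(5) = 0.25, v(6) = 2/9, v(7) = 0.2, v(8) = 2/11, v(9) = 1/6.
T_5 = (Δs/2)·[v(s_0) + 2v(s_1) + ... + 2v(s_{4}) + v(s_5)].
Sum ≈ 1.080231.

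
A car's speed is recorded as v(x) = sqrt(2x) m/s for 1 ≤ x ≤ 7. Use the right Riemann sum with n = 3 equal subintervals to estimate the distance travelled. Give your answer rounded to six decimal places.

Δx = (7 − 1)/3 = 2.
Right endpoints: 3, 5, 7.
v(3) ≈ 2.449490, v(5) ≈ 3.162278, v(7) ≈ 3.741657.
Sum = Δx · [v(3) + v(5) + v(7)].
Sum ≈ 18.706850.

18.706850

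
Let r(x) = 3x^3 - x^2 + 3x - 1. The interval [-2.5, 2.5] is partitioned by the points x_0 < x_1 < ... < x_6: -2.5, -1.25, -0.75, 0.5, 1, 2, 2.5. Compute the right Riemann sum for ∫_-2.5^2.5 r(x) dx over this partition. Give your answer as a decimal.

33.58984375

Subinterval widths: 1.25, 0.5, 1.25, 0.5, 1, 0.5.
Right endpoints: -1.25, -0.75, 0.5, 1, 2, 2.5.
r(-1.25) = -12.171875, r(-0.75) = -5.078125, r(0.5) = 0.625, r(1) = 4, r(2) = 25, r(2.5) = 47.125.
Sum = Σ Δx_i · r(x_i).
Sum = 33.58984375.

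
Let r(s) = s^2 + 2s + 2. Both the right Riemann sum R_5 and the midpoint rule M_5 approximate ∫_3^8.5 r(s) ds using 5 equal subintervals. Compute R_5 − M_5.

42.50125

R_5 = 311.905.
M_5 = 269.40375.
R_5 − M_5 = 42.50125.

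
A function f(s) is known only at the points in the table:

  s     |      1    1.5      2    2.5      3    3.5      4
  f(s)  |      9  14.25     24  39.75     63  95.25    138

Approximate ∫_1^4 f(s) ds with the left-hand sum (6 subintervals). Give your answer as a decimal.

122.625

Δs = 0.5.
Sum = 0.5·[9 + 14.25 + 24 + 39.75 + 63 + 95.25] = 122.625.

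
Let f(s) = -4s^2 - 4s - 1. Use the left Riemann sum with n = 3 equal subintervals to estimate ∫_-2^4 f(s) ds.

-70

Δs = (4 − (-2))/3 = 2.
Left endpoints: -2, 0, 2.
f(-2) = -9, f(0) = -1, f(2) = -25.
Sum = Δs · [f(-2) + f(0) + f(2)].
Sum = -70.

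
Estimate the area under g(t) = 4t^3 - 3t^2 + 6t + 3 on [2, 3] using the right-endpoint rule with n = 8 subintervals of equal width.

68.2578125

Δt = (3 − 2)/8 = 0.125.
Right endpoints: 2.125, 2.25, 2.375, 2.5, 2.625, 2.75, 2.875, 3.
g(2.125) = 40.5859375, g(2.25) = 46.875, g(2.375) = 53.9140625, g(2.5) = 61.75, g(2.625) = 70.4296875, g(2.75) = 80, g(2.875) = 90.5078125, g(3) = 102.
Sum = Δt · [g(2.125) + g(2.25) + g(2.375) + ...].
Sum = 68.2578125.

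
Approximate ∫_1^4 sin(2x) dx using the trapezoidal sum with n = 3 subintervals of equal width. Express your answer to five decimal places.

Δx = (4 − 1)/3 = 1.
f(1) ≈ 0.90930, f(2) ≈ -0.75680, f(3) ≈ -0.27942, f(4) ≈ 0.98936.
T_3 = (Δx/2)·[f(x_0) + 2f(x_1) + 2f(x_2) + f(x_3)].
Sum ≈ -0.08689.

-0.08689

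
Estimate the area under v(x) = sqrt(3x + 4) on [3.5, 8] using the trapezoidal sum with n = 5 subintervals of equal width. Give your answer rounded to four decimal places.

Δx = (8 − 3.5)/5 = 0.9.
v(3.5) ≈ 3.8079, v(4.4) ≈ 4.1473, v(5.3) ≈ 4.4609, v(6.2) ≈ 4.7539, v(7.1) ≈ 5.0299, v(8) ≈ 5.2915.
T_5 = (Δx/2)·[v(x_0) + 2v(x_1) + ... + 2v(x_{4}) + v(x_5)].
Sum ≈ 20.6476.

20.6476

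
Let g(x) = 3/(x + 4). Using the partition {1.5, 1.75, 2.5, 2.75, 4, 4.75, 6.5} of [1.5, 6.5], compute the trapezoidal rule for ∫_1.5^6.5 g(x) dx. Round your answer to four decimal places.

Subinterval widths: 0.25, 0.75, 0.25, 1.25, 0.75, 1.75.
g(1.5) = 6/11, g(1.75) = 12/23, g(2.5) = 6/13, g(2.75) = 4/9, g(4) = 0.375, g(4.75) = 12/35, g(6.5) = 2/7.
On each subinterval the trapezoid contributes (Δx_i/2)·[g(x_{i-1}) + g(x_i)].
Sum ≈ 1.9467.

1.9467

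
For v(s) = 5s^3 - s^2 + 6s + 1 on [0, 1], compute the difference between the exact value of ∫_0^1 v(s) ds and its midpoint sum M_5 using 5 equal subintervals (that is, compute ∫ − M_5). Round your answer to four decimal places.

0.0217

Exact integral: ∫_0^1 v(s) ds ≈ 4.916667.
M_5 = 4.895.
Error ≈ 4.916667 − 4.895 ≈ 0.0217.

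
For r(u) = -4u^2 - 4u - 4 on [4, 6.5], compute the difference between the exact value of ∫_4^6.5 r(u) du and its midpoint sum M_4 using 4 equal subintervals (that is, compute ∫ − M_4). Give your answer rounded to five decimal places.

-0.32552

Exact integral: ∫_4^6.5 r(u) du ≈ -343.3333333.
M_4 = -343.0078125.
Error ≈ -343.3333333 − (-343.0078125) ≈ -0.32552.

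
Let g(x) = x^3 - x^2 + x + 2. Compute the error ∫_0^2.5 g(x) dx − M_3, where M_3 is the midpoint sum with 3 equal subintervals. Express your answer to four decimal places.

0.3979

Exact integral: ∫_0^2.5 g(x) dx ≈ 12.682292.
M_3 ≈ 12.284433.
Error ≈ 12.682292 − 12.284433 ≈ 0.3979.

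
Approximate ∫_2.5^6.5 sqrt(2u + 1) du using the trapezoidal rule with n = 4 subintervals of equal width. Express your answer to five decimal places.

12.55038

Δu = (6.5 − 2.5)/4 = 1.
f(2.5) ≈ 2.44949, f(3.5) ≈ 2.82843, f(4.5) ≈ 3.16228, f(5.5) ≈ 3.46410, f(6.5) ≈ 3.74166.
T_4 = (Δu/2)·[f(u_0) + 2f(u_1) + 2f(u_2) + 2f(u_3) + f(u_4)].
Sum ≈ 12.55038.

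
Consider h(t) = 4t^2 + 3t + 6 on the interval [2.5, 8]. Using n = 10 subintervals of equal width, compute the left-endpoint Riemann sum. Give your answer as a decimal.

714.505

Δt = (8 − 2.5)/10 = 0.55.
Left endpoints: 2.5, 3.05, 3.6, 4.15, 4.7, 5.25, 5.8, 6.35, 6.9, 7.45.
h(2.5) = 38.5, h(3.05) = 52.36, h(3.6) = 68.64, h(4.15) = 87.34, h(4.7) = 108.46, h(5.25) = 132, h(5.8) = 157.96, h(6.35) = 186.34, h(6.9) = 217.14, h(7.45) = 250.36.
Sum = Δt · [h(2.5) + h(3.05) + h(3.6) + ...].
Sum = 714.505.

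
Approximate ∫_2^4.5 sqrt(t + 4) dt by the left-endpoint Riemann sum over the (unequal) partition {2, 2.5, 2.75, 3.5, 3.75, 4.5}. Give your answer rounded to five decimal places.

Subinterval widths: 0.5, 0.25, 0.75, 0.25, 0.75.
Left endpoints: 2, 2.5, 2.75, 3.5, 3.75.
f(2) ≈ 2.44949, f(2.5) ≈ 2.54951, f(2.75) ≈ 2.59808, f(3.5) ≈ 2.73861, f(3.75) ≈ 2.78388.
Sum = Σ Δt_i · f(t_i).
Sum ≈ 6.58324.

6.58324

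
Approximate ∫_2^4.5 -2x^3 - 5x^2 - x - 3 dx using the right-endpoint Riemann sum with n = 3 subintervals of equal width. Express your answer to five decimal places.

-462.45370

Δx = (4.5 − 2)/3 = 5/6.
Right endpoints: 17/6, 11/3, 4.5.
f(17/6) = -4939/54, f(11/3) = -4657/27, f(4.5) = -291.
Sum = Δx · [f(17/6) + f(11/3) + f(4.5)].
Sum ≈ -462.45370.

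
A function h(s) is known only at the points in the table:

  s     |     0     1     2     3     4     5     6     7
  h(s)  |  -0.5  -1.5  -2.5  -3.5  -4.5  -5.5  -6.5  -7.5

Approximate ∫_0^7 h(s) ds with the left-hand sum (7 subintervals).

Δs = 1.
Sum = 1·[(-0.5) + (-1.5) + (-2.5) + (-3.5) + (-4.5) + (-5.5) + (-6.5)] = -24.5.

-24.5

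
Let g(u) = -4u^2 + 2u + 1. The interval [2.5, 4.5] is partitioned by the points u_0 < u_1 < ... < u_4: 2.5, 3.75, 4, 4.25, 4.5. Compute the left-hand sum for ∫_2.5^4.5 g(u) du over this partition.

Subinterval widths: 1.25, 0.25, 0.25, 0.25.
Left endpoints: 2.5, 3.75, 4, 4.25.
g(2.5) = -19, g(3.75) = -47.75, g(4) = -55, g(4.25) = -62.75.
Sum = Σ Δu_i · g(u_i).
Sum = -65.125.

-65.125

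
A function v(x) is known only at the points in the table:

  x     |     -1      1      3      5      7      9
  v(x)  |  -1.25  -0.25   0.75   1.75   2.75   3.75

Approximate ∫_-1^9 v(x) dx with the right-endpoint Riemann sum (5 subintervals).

17.5

Δx = 2.
Sum = 2·[(-0.25) + 0.75 + 1.75 + 2.75 + 3.75] = 17.5.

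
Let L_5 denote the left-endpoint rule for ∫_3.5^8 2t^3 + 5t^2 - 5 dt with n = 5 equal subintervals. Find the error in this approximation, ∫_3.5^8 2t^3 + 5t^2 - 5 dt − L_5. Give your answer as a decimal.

514.65375

Exact integral: ∫_3.5^8 f(t) dt = 2732.34375.
L_5 = 2217.69.
Error = 2732.34375 − 2217.69 = 514.65375.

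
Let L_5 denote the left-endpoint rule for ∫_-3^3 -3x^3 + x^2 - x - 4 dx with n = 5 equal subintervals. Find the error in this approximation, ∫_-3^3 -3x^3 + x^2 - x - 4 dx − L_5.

Exact integral: ∫_-3^3 f(x) dx = -6.
L_5 = 96.24.
Error = -6 − 96.24 = -102.24.

-102.24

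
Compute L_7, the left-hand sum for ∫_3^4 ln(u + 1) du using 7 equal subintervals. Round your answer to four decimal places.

Δu = (4 − 3)/7 = 1/7.
Left endpoints: 3, 22/7, 23/7, 24/7, 25/7, 26/7, 27/7.
f(3) ≈ 1.3863, f(22/7) ≈ 1.4214, f(23/7) ≈ 1.4553, f(24/7) ≈ 1.4881, f(25/7) ≈ 1.5198, f(26/7) ≈ 1.5506, f(27/7) ≈ 1.5805.
Sum = Δu · [f(3) + f(22/7) + f(23/7) + ...].
Sum ≈ 1.4860.

1.4860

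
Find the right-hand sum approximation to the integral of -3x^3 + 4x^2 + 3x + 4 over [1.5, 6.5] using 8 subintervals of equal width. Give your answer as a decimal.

Δx = (6.5 − 1.5)/8 = 0.625.
Right endpoints: 2.125, 2.75, 3.375, 4, 4.625, 5.25, 5.875, 6.5.
f(2.125) = -179/512, f(2.75) = -19.890625, f(3.375) = -28489/512, f(4) = -112, f(4.625) = -98999/512, f(5.25) = -304.109375, f(5.875) = -229709/512, f(6.5) = -631.375.
Sum = Δx · [f(2.125) + f(2.75) + f(3.375) + ...].
Sum = -1103.359375.

-1103.359375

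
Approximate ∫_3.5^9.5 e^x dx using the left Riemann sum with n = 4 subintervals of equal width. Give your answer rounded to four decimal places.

5741.4423

Δx = (9.5 − 3.5)/4 = 1.5.
Left endpoints: 3.5, 5, 6.5, 8.
f(3.5) ≈ 33.1155, f(5) ≈ 148.4132, f(6.5) ≈ 665.1416, f(8) ≈ 2980.9580.
Sum = Δx · [f(3.5) + f(5) + f(6.5) + f(8)].
Sum ≈ 5741.4423.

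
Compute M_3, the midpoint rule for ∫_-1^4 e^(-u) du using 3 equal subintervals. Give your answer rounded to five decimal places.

Δu = (4 − (-1))/3 = 5/3.
Midpoints: -1/6, 1.5, 19/6.
f(-1/6) ≈ 1.18136, f(1.5) ≈ 0.22313, f(19/6) ≈ 0.04214.
Sum = Δu · [f(-1/6) + f(1.5) + f(19/6)].
Sum ≈ 2.41106.

2.41106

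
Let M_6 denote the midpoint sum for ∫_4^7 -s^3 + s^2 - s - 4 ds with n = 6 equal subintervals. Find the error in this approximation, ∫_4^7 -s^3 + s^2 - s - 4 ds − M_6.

-0.96875

Exact integral: ∫_4^7 f(s) ds = -471.75.
M_6 = -470.78125.
Error = -471.75 − (-470.78125) = -0.96875.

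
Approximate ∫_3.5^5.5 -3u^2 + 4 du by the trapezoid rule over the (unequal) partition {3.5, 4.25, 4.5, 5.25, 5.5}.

-115.9375

Subinterval widths: 0.75, 0.25, 0.75, 0.25.
f(3.5) = -32.75, f(4.25) = -50.1875, f(4.5) = -56.75, f(5.25) = -78.6875, f(5.5) = -86.75.
On each subinterval the trapezoid contributes (Δu_i/2)·[f(u_{i-1}) + f(u_i)].
Sum = -115.9375.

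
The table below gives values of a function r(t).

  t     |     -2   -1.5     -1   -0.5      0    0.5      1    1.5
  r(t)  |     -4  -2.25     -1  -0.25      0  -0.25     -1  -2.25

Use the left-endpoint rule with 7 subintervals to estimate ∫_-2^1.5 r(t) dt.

Δt = 0.5.
Sum = 0.5·[(-4) + (-2.25) + (-1) + (-0.25) + 0 + (-0.25) + (-1)] = -4.375.

-4.375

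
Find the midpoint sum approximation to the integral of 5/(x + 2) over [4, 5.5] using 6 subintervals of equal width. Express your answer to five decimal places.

1.11559

Δx = (5.5 − 4)/6 = 0.25.
Midpoints: 4.125, 4.375, 4.625, 4.875, 5.125, 5.375.
f(4.125) = 40/49, f(4.375) = 40/51, f(4.625) = 40/53, f(4.875) = 8/11, f(5.125) = 40/57, f(5.375) = 40/59.
Sum = Δx · [f(4.125) + f(4.375) + f(4.625) + ...].
Sum ≈ 1.11559.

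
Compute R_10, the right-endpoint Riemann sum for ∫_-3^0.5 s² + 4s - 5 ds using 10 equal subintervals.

-24.968125

Δs = (0.5 − (-3))/10 = 0.35.
Right endpoints: -2.65, -2.3, -1.95, -1.6, -1.25, -0.9, -0.55, -0.2, 0.15, 0.5.
f(-2.65) = -8.5775, f(-2.3) = -8.91, f(-1.95) = -8.9975, f(-1.6) = -8.84, f(-1.25) = -8.4375, f(-0.9) = -7.79, f(-0.55) = -6.8975, f(-0.2) = -5.76, f(0.15) = -4.3775, f(0.5) = -2.75.
Sum = Δs · [f(-2.65) + f(-2.3) + f(-1.95) + ...].
Sum = -24.968125.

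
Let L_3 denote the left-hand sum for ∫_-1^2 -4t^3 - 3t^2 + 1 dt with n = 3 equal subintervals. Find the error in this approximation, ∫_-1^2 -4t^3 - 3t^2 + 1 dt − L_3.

-18

Exact integral: ∫_-1^2 f(t) dt = -21.
L_3 = -3.
Error = -21 − (-3) = -18.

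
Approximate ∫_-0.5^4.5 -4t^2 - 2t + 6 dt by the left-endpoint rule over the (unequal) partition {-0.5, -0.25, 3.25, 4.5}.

Subinterval widths: 0.25, 3.5, 1.25.
Left endpoints: -0.5, -0.25, 3.25.
f(-0.5) = 6, f(-0.25) = 6.25, f(3.25) = -42.75.
Sum = Σ Δt_i · f(t_i).
Sum = -30.0625.

-30.0625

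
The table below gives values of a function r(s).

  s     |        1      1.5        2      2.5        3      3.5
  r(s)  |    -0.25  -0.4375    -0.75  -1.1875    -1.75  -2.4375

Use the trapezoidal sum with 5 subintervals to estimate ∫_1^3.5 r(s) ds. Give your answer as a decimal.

Δs = 0.5.
T_5 = (0.5/2)·[(-0.25) + 2·(-0.4375) + 2·(-0.75) + 2·(-1.1875) + 2·(-1.75) + (-2.4375)] = -2.734375.

-2.734375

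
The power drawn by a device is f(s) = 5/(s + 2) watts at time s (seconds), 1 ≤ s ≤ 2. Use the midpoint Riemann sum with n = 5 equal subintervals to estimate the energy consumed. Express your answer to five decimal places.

1.43801

Δs = (2 − 1)/5 = 0.2.
Midpoints: 1.1, 1.3, 1.5, 1.7, 1.9.
f(1.1) = 50/31, f(1.3) = 50/33, f(1.5) = 10/7, f(1.7) = 50/37, f(1.9) = 50/39.
Sum = Δs · [f(1.1) + f(1.3) + f(1.5) + f(1.7) + f(1.9)].
Sum ≈ 1.43801.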